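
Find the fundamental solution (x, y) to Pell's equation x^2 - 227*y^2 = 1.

(x, y) = (226, 15)

First expand sqrt(227) as a continued fraction. With x_i = (sqrt(227) + m_i)/d_i and (m_0, d_0) = (0, 1): a_0 = floor(sqrt(227)) = 15, since 15^2 = 225 <= 227 < 256 = 16^2.
Iterate m_{i+1} = d_i*a_i - m_i, d_{i+1} = (227 - m_{i+1}^2)/d_i, a_{i+1} = floor((a_0 + m_{i+1})/d_{i+1}):
  m_1 = 1*15 - 0 = 15, d_1 = (227 - 15^2)/1 = 2/1 = 2, a_1 = floor((15 + 15)/2) = 15.
  m_2 = 2*15 - 15 = 15, d_2 = (227 - 15^2)/2 = 2/2 = 1, a_2 = floor((15 + 15)/1) = 30.
  m_3 = 1*30 - 15 = 15, d_3 = (227 - 15^2)/1 = 2/1 = 2: (m_3, d_3) = (m_1, d_1) = (15, 2), so from here the quotients repeat a_1, a_2; the period length is 2.
So sqrt(227) = [15; (15, 30)] with period length k = 2.
k is even, so the fundamental solution of x^2 - 227y^2 = 1 is (p_{k-1}, q_{k-1}) = (p_1, q_1); compute convergents through index 1.
Convergents (p_i = a_i*p_{i-1} + p_{i-2}, q_i = a_i*q_{i-1} + q_{i-2} with p_{-2}=0, p_{-1}=1, q_{-2}=1, q_{-1}=0):
  i=0: a_0=15, p_0 = 15*1 + 0 = 15, q_0 = 15*0 + 1 = 1.
  i=1: a_1=15, p_1 = 15*15 + 1 = 226, q_1 = 15*1 + 0 = 15.
Check: 226^2 - 227*15^2 = 51076 - 51075 = 1, so (x, y) = (226, 15) solves the equation, and by the theorem it is the least positive solution.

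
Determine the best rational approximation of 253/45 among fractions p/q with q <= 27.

Expand x = 253/45 as a continued fraction with the Euclidean algorithm:
  253 = 5*45 + 28, so a_0 = 5.
  45 = 1*28 + 17, so a_1 = 1.
  28 = 1*17 + 11, so a_2 = 1.
  17 = 1*11 + 6, so a_3 = 1.
  11 = 1*6 + 5, so a_4 = 1.
  6 = 1*5 + 1, so a_5 = 1.
  5 = 5*1 + 0, so a_6 = 5.
so x = [5; 1, 1, 1, 1, 1, 5].
Convergents (p_i = a_i*p_{i-1} + p_{i-2}, q_i = a_i*q_{i-1} + q_{i-2} with p_{-2}=0, p_{-1}=1, q_{-2}=1, q_{-1}=0), until the denominator exceeds 27:
  i=0: a_0=5, p_0 = 5*1 + 0 = 5, q_0 = 5*0 + 1 = 1.
  i=1: a_1=1, p_1 = 1*5 + 1 = 6, q_1 = 1*1 + 0 = 1.
  i=2: a_2=1, p_2 = 1*6 + 5 = 11, q_2 = 1*1 + 1 = 2.
  i=3: a_3=1, p_3 = 1*11 + 6 = 17, q_3 = 1*2 + 1 = 3.
  i=4: a_4=1, p_4 = 1*17 + 11 = 28, q_4 = 1*3 + 2 = 5.
  i=5: a_5=1, p_5 = 1*28 + 17 = 45, q_5 = 1*5 + 3 = 8.
  i=6: a_6=5, p_6 = 5*45 + 28 = 253, q_6 = 5*8 + 5 = 45.
q_6 = 45 > 27, so the last convergent with denominator <= 27 is p_5/q_5 = 45/8.
The closest fraction with denominator <= 27 is either p_5/q_5 or the intermediate fraction (k*p_5 + p_4)/(k*q_5 + q_4) with the largest k >= 1 whose denominator stays <= 27; these approach x as k grows, and every other convergent or intermediate fraction in range is farther away.
Largest k: floor((27 - q_4)/q_5) = floor((27 - 5)/8) = 2.
That gives (2*45 + 28)/(2*8 + 5) = 118/21.
Compare the errors: |x - 45/8| = |253*8 - 45*45|/(45*8) = 1/360, and |x - 118/21| = |253*21 - 118*45|/(45*21) = 3/945.
Cross-multiplying, 1*945 = 945 < 1080 = 3*360, so 1/360 is smaller: the convergent 45/8 is closer to x than 118/21.

45/8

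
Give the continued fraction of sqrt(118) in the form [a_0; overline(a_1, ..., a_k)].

Write x_i = (sqrt(118) + m_i)/d_i with (m_0, d_0) = (0, 1). a_0 = floor(sqrt(118)) = 10, since 10^2 = 100 <= 118 < 121 = 11^2.
Iterate m_{i+1} = d_i*a_i - m_i, d_{i+1} = (118 - m_{i+1}^2)/d_i, a_{i+1} = floor((a_0 + m_{i+1})/d_{i+1}):
  m_1 = 1*10 - 0 = 10, d_1 = (118 - 10^2)/1 = 18/1 = 18, a_1 = floor((10 + 10)/18) = 1.
  m_2 = 18*1 - 10 = 8, d_2 = (118 - 8^2)/18 = 54/18 = 3, a_2 = floor((10 + 8)/3) = 6.
  m_3 = 3*6 - 8 = 10, d_3 = (118 - 10^2)/3 = 18/3 = 6, a_3 = floor((10 + 10)/6) = 3.
  m_4 = 6*3 - 10 = 8, d_4 = (118 - 8^2)/6 = 54/6 = 9, a_4 = floor((10 + 8)/9) = 2.
  m_5 = 9*2 - 8 = 10, d_5 = (118 - 10^2)/9 = 18/9 = 2, a_5 = floor((10 + 10)/2) = 10.
  m_6 = 2*10 - 10 = 10, d_6 = (118 - 10^2)/2 = 18/2 = 9, a_6 = floor((10 + 10)/9) = 2.
  m_7 = 9*2 - 10 = 8, d_7 = (118 - 8^2)/9 = 54/9 = 6, a_7 = floor((10 + 8)/6) = 3.
  m_8 = 6*3 - 8 = 10, d_8 = (118 - 10^2)/6 = 18/6 = 3, a_8 = floor((10 + 10)/3) = 6.
  m_9 = 3*6 - 10 = 8, d_9 = (118 - 8^2)/3 = 54/3 = 18, a_9 = floor((10 + 8)/18) = 1.
  m_10 = 18*1 - 8 = 10, d_10 = (118 - 10^2)/18 = 18/18 = 1, a_10 = floor((10 + 10)/1) = 20.
  m_11 = 1*20 - 10 = 10, d_11 = (118 - 10^2)/1 = 18/1 = 18: (m_11, d_11) = (m_1, d_1) = (10, 18), so from here the quotients repeat a_1, ..., a_10; the period length is 10.
Hence the expansion of sqrt(118) is a_0 = 10 followed by the repeating block 1, 6, 3, 2, 10, 2, 3, 6, 1, 20 (period 10).

[10; overline(1, 6, 3, 2, 10, 2, 3, 6, 1, 20)]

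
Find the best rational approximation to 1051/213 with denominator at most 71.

301/61

Expand x = 1051/213 as a continued fraction with the Euclidean algorithm:
  1051 = 4*213 + 199, so a_0 = 4.
  213 = 1*199 + 14, so a_1 = 1.
  199 = 14*14 + 3, so a_2 = 14.
  14 = 4*3 + 2, so a_3 = 4.
  3 = 1*2 + 1, so a_4 = 1.
  2 = 2*1 + 0, so a_5 = 2.
so x = [4; 1, 14, 4, 1, 2].
Convergents (p_i = a_i*p_{i-1} + p_{i-2}, q_i = a_i*q_{i-1} + q_{i-2} with p_{-2}=0, p_{-1}=1, q_{-2}=1, q_{-1}=0), until the denominator exceeds 71:
  i=0: a_0=4, p_0 = 4*1 + 0 = 4, q_0 = 4*0 + 1 = 1.
  i=1: a_1=1, p_1 = 1*4 + 1 = 5, q_1 = 1*1 + 0 = 1.
  i=2: a_2=14, p_2 = 14*5 + 4 = 74, q_2 = 14*1 + 1 = 15.
  i=3: a_3=4, p_3 = 4*74 + 5 = 301, q_3 = 4*15 + 1 = 61.
  i=4: a_4=1, p_4 = 1*301 + 74 = 375, q_4 = 1*61 + 15 = 76.
q_4 = 76 > 71, so the last convergent with denominator <= 71 is p_3/q_3 = 301/61.
The closest fraction with denominator <= 71 is either p_3/q_3 or the intermediate fraction (k*p_3 + p_2)/(k*q_3 + q_2) with the largest k >= 1 whose denominator stays <= 71; these approach x as k grows, and every other convergent or intermediate fraction in range is farther away.
Largest k: floor((71 - q_2)/q_3) = floor((71 - 15)/61) = 0.
Since k = 0, no intermediate fraction beyond p_3/q_3 has denominator <= 71, so the convergent 301/61 is the closest (its error is |1051*61 - 301*213|/(213*61) = 2/12993).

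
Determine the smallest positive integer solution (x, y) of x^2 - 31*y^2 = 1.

(x, y) = (1520, 273)

First expand sqrt(31) as a continued fraction. With x_i = (sqrt(31) + m_i)/d_i and (m_0, d_0) = (0, 1): a_0 = floor(sqrt(31)) = 5, since 5^2 = 25 <= 31 < 36 = 6^2.
Iterate m_{i+1} = d_i*a_i - m_i, d_{i+1} = (31 - m_{i+1}^2)/d_i, a_{i+1} = floor((a_0 + m_{i+1})/d_{i+1}):
  m_1 = 1*5 - 0 = 5, d_1 = (31 - 5^2)/1 = 6/1 = 6, a_1 = floor((5 + 5)/6) = 1.
  m_2 = 6*1 - 5 = 1, d_2 = (31 - 1^2)/6 = 30/6 = 5, a_2 = floor((5 + 1)/5) = 1.
  m_3 = 5*1 - 1 = 4, d_3 = (31 - 4^2)/5 = 15/5 = 3, a_3 = floor((5 + 4)/3) = 3.
  m_4 = 3*3 - 4 = 5, d_4 = (31 - 5^2)/3 = 6/3 = 2, a_4 = floor((5 + 5)/2) = 5.
  m_5 = 2*5 - 5 = 5, d_5 = (31 - 5^2)/2 = 6/2 = 3, a_5 = floor((5 + 5)/3) = 3.
  m_6 = 3*3 - 5 = 4, d_6 = (31 - 4^2)/3 = 15/3 = 5, a_6 = floor((5 + 4)/5) = 1.
  m_7 = 5*1 - 4 = 1, d_7 = (31 - 1^2)/5 = 30/5 = 6, a_7 = floor((5 + 1)/6) = 1.
  m_8 = 6*1 - 1 = 5, d_8 = (31 - 5^2)/6 = 6/6 = 1, a_8 = floor((5 + 5)/1) = 10.
  m_9 = 1*10 - 5 = 5, d_9 = (31 - 5^2)/1 = 6/1 = 6: (m_9, d_9) = (m_1, d_1) = (5, 6), so from here the quotients repeat a_1, ..., a_8; the period length is 8.
So sqrt(31) = [5; (1, 1, 3, 5, 3, 1, 1, 10)] with period length k = 8.
k is even, so the fundamental solution of x^2 - 31y^2 = 1 is (p_{k-1}, q_{k-1}) = (p_7, q_7); compute convergents through index 7.
Convergents (p_i = a_i*p_{i-1} + p_{i-2}, q_i = a_i*q_{i-1} + q_{i-2} with p_{-2}=0, p_{-1}=1, q_{-2}=1, q_{-1}=0):
  i=0: a_0=5, p_0 = 5*1 + 0 = 5, q_0 = 5*0 + 1 = 1.
  i=1: a_1=1, p_1 = 1*5 + 1 = 6, q_1 = 1*1 + 0 = 1.
  i=2: a_2=1, p_2 = 1*6 + 5 = 11, q_2 = 1*1 + 1 = 2.
  i=3: a_3=3, p_3 = 3*11 + 6 = 39, q_3 = 3*2 + 1 = 7.
  i=4: a_4=5, p_4 = 5*39 + 11 = 206, q_4 = 5*7 + 2 = 37.
  i=5: a_5=3, p_5 = 3*206 + 39 = 657, q_5 = 3*37 + 7 = 118.
  i=6: a_6=1, p_6 = 1*657 + 206 = 863, q_6 = 1*118 + 37 = 155.
  i=7: a_7=1, p_7 = 1*863 + 657 = 1520, q_7 = 1*155 + 118 = 273.
Check: 1520^2 - 31*273^2 = 2310400 - 2310399 = 1, so (x, y) = (1520, 273) solves the equation, and by the theorem it is the least positive solution.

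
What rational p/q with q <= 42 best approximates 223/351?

7/11

Expand x = 223/351 as a continued fraction with the Euclidean algorithm:
  223 = 0*351 + 223, so a_0 = 0.
  351 = 1*223 + 128, so a_1 = 1.
  223 = 1*128 + 95, so a_2 = 1.
  128 = 1*95 + 33, so a_3 = 1.
  95 = 2*33 + 29, so a_4 = 2.
  33 = 1*29 + 4, so a_5 = 1.
  29 = 7*4 + 1, so a_6 = 7.
  4 = 4*1 + 0, so a_7 = 4.
so x = [0; 1, 1, 1, 2, 1, 7, 4].
Convergents (p_i = a_i*p_{i-1} + p_{i-2}, q_i = a_i*q_{i-1} + q_{i-2} with p_{-2}=0, p_{-1}=1, q_{-2}=1, q_{-1}=0), until the denominator exceeds 42:
  i=0: a_0=0, p_0 = 0*1 + 0 = 0, q_0 = 0*0 + 1 = 1.
  i=1: a_1=1, p_1 = 1*0 + 1 = 1, q_1 = 1*1 + 0 = 1.
  i=2: a_2=1, p_2 = 1*1 + 0 = 1, q_2 = 1*1 + 1 = 2.
  i=3: a_3=1, p_3 = 1*1 + 1 = 2, q_3 = 1*2 + 1 = 3.
  i=4: a_4=2, p_4 = 2*2 + 1 = 5, q_4 = 2*3 + 2 = 8.
  i=5: a_5=1, p_5 = 1*5 + 2 = 7, q_5 = 1*8 + 3 = 11.
  i=6: a_6=7, p_6 = 7*7 + 5 = 54, q_6 = 7*11 + 8 = 85.
q_6 = 85 > 42, so the last convergent with denominator <= 42 is p_5/q_5 = 7/11.
The closest fraction with denominator <= 42 is either p_5/q_5 or the intermediate fraction (k*p_5 + p_4)/(k*q_5 + q_4) with the largest k >= 1 whose denominator stays <= 42; these approach x as k grows, and every other convergent or intermediate fraction in range is farther away.
Largest k: floor((42 - q_4)/q_5) = floor((42 - 8)/11) = 3.
That gives (3*7 + 5)/(3*11 + 8) = 26/41.
Compare the errors: |x - 7/11| = |223*11 - 7*351|/(351*11) = 4/3861, and |x - 26/41| = |223*41 - 26*351|/(351*41) = 17/14391.
Cross-multiplying, 4*14391 = 57564 < 65637 = 17*3861, so 4/3861 is smaller: the convergent 7/11 is closer to x than 26/41.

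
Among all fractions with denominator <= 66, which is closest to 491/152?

42/13

Expand x = 491/152 as a continued fraction with the Euclidean algorithm:
  491 = 3*152 + 35, so a_0 = 3.
  152 = 4*35 + 12, so a_1 = 4.
  35 = 2*12 + 11, so a_2 = 2.
  12 = 1*11 + 1, so a_3 = 1.
  11 = 11*1 + 0, so a_4 = 11.
so x = [3; 4, 2, 1, 11].
Convergents (p_i = a_i*p_{i-1} + p_{i-2}, q_i = a_i*q_{i-1} + q_{i-2} with p_{-2}=0, p_{-1}=1, q_{-2}=1, q_{-1}=0), until the denominator exceeds 66:
  i=0: a_0=3, p_0 = 3*1 + 0 = 3, q_0 = 3*0 + 1 = 1.
  i=1: a_1=4, p_1 = 4*3 + 1 = 13, q_1 = 4*1 + 0 = 4.
  i=2: a_2=2, p_2 = 2*13 + 3 = 29, q_2 = 2*4 + 1 = 9.
  i=3: a_3=1, p_3 = 1*29 + 13 = 42, q_3 = 1*9 + 4 = 13.
  i=4: a_4=11, p_4 = 11*42 + 29 = 491, q_4 = 11*13 + 9 = 152.
q_4 = 152 > 66, so the last convergent with denominator <= 66 is p_3/q_3 = 42/13.
The closest fraction with denominator <= 66 is either p_3/q_3 or the intermediate fraction (k*p_3 + p_2)/(k*q_3 + q_2) with the largest k >= 1 whose denominator stays <= 66; these approach x as k grows, and every other convergent or intermediate fraction in range is farther away.
Largest k: floor((66 - q_2)/q_3) = floor((66 - 9)/13) = 4.
That gives (4*42 + 29)/(4*13 + 9) = 197/61.
Compare the errors: |x - 42/13| = |491*13 - 42*152|/(152*13) = 1/1976, and |x - 197/61| = |491*61 - 197*152|/(152*61) = 7/9272.
Cross-multiplying, 1*9272 = 9272 < 13832 = 7*1976, so 1/1976 is smaller: the convergent 42/13 is closer to x than 197/61.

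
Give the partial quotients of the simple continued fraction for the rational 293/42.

[6; 1, 41]

Run the Euclidean algorithm on 293 and 42; the successive quotients are the partial quotients a_0, a_1, ... (each step inverts the fractional part left over by the previous one):
  293 = 6*42 + 41, so a_0 = 6.
  42 = 1*41 + 1, so a_1 = 1.
  41 = 41*1 + 0, so a_2 = 41.
The remainder reaches 0 after 3 divisions, so the expansion has 3 partial quotients, read off in order.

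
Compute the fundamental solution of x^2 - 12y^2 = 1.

First expand sqrt(12) as a continued fraction. With x_i = (sqrt(12) + m_i)/d_i and (m_0, d_0) = (0, 1): a_0 = floor(sqrt(12)) = 3, since 3^2 = 9 <= 12 < 16 = 4^2.
Iterate m_{i+1} = d_i*a_i - m_i, d_{i+1} = (12 - m_{i+1}^2)/d_i, a_{i+1} = floor((a_0 + m_{i+1})/d_{i+1}):
  m_1 = 1*3 - 0 = 3, d_1 = (12 - 3^2)/1 = 3/1 = 3, a_1 = floor((3 + 3)/3) = 2.
  m_2 = 3*2 - 3 = 3, d_2 = (12 - 3^2)/3 = 3/3 = 1, a_2 = floor((3 + 3)/1) = 6.
  m_3 = 1*6 - 3 = 3, d_3 = (12 - 3^2)/1 = 3/1 = 3: (m_3, d_3) = (m_1, d_1) = (3, 3), so from here the quotients repeat a_1, a_2; the period length is 2.
So sqrt(12) = [3; (2, 6)] with period length k = 2.
k is even, so the fundamental solution of x^2 - 12y^2 = 1 is (p_{k-1}, q_{k-1}) = (p_1, q_1); compute convergents through index 1.
Convergents (p_i = a_i*p_{i-1} + p_{i-2}, q_i = a_i*q_{i-1} + q_{i-2} with p_{-2}=0, p_{-1}=1, q_{-2}=1, q_{-1}=0):
  i=0: a_0=3, p_0 = 3*1 + 0 = 3, q_0 = 3*0 + 1 = 1.
  i=1: a_1=2, p_1 = 2*3 + 1 = 7, q_1 = 2*1 + 0 = 2.
Check: 7^2 - 12*2^2 = 49 - 48 = 1, so (x, y) = (7, 2) solves the equation, and by the theorem it is the least positive solution.

(x, y) = (7, 2)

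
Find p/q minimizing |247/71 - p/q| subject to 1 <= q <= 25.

80/23

Expand x = 247/71 as a continued fraction with the Euclidean algorithm:
  247 = 3*71 + 34, so a_0 = 3.
  71 = 2*34 + 3, so a_1 = 2.
  34 = 11*3 + 1, so a_2 = 11.
  3 = 3*1 + 0, so a_3 = 3.
so x = [3; 2, 11, 3].
Convergents (p_i = a_i*p_{i-1} + p_{i-2}, q_i = a_i*q_{i-1} + q_{i-2} with p_{-2}=0, p_{-1}=1, q_{-2}=1, q_{-1}=0), until the denominator exceeds 25:
  i=0: a_0=3, p_0 = 3*1 + 0 = 3, q_0 = 3*0 + 1 = 1.
  i=1: a_1=2, p_1 = 2*3 + 1 = 7, q_1 = 2*1 + 0 = 2.
  i=2: a_2=11, p_2 = 11*7 + 3 = 80, q_2 = 11*2 + 1 = 23.
  i=3: a_3=3, p_3 = 3*80 + 7 = 247, q_3 = 3*23 + 2 = 71.
q_3 = 71 > 25, so the last convergent with denominator <= 25 is p_2/q_2 = 80/23.
The closest fraction with denominator <= 25 is either p_2/q_2 or the intermediate fraction (k*p_2 + p_1)/(k*q_2 + q_1) with the largest k >= 1 whose denominator stays <= 25; these approach x as k grows, and every other convergent or intermediate fraction in range is farther away.
Largest k: floor((25 - q_1)/q_2) = floor((25 - 2)/23) = 1.
That gives (1*80 + 7)/(1*23 + 2) = 87/25.
Compare the errors: |x - 80/23| = |247*23 - 80*71|/(71*23) = 1/1633, and |x - 87/25| = |247*25 - 87*71|/(71*25) = 2/1775.
Cross-multiplying, 1*1775 = 1775 < 3266 = 2*1633, so 1/1633 is smaller: the convergent 80/23 is closer to x than 87/25.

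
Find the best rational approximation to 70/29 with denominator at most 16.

29/12

Expand x = 70/29 as a continued fraction with the Euclidean algorithm:
  70 = 2*29 + 12, so a_0 = 2.
  29 = 2*12 + 5, so a_1 = 2.
  12 = 2*5 + 2, so a_2 = 2.
  5 = 2*2 + 1, so a_3 = 2.
  2 = 2*1 + 0, so a_4 = 2.
so x = [2; 2, 2, 2, 2].
Convergents (p_i = a_i*p_{i-1} + p_{i-2}, q_i = a_i*q_{i-1} + q_{i-2} with p_{-2}=0, p_{-1}=1, q_{-2}=1, q_{-1}=0), until the denominator exceeds 16:
  i=0: a_0=2, p_0 = 2*1 + 0 = 2, q_0 = 2*0 + 1 = 1.
  i=1: a_1=2, p_1 = 2*2 + 1 = 5, q_1 = 2*1 + 0 = 2.
  i=2: a_2=2, p_2 = 2*5 + 2 = 12, q_2 = 2*2 + 1 = 5.
  i=3: a_3=2, p_3 = 2*12 + 5 = 29, q_3 = 2*5 + 2 = 12.
  i=4: a_4=2, p_4 = 2*29 + 12 = 70, q_4 = 2*12 + 5 = 29.
q_4 = 29 > 16, so the last convergent with denominator <= 16 is p_3/q_3 = 29/12.
The closest fraction with denominator <= 16 is either p_3/q_3 or the intermediate fraction (k*p_3 + p_2)/(k*q_3 + q_2) with the largest k >= 1 whose denominator stays <= 16; these approach x as k grows, and every other convergent or intermediate fraction in range is farther away.
Largest k: floor((16 - q_2)/q_3) = floor((16 - 5)/12) = 0.
Since k = 0, no intermediate fraction beyond p_3/q_3 has denominator <= 16, so the convergent 29/12 is the closest (its error is |70*12 - 29*29|/(29*12) = 1/348).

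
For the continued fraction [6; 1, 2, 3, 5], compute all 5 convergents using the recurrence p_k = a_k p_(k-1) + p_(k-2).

6/1, 7/1, 20/3, 67/10, 355/53

Using the convergent recurrence p_i = a_i*p_{i-1} + p_{i-2}, q_i = a_i*q_{i-1} + q_{i-2} with p_{-2}=0, p_{-1}=1, q_{-2}=1, q_{-1}=0:
  i=0: a_0=6, p_0 = 6*1 + 0 = 6, q_0 = 6*0 + 1 = 1.
  i=1: a_1=1, p_1 = 1*6 + 1 = 7, q_1 = 1*1 + 0 = 1.
  i=2: a_2=2, p_2 = 2*7 + 6 = 20, q_2 = 2*1 + 1 = 3.
  i=3: a_3=3, p_3 = 3*20 + 7 = 67, q_3 = 3*3 + 1 = 10.
  i=4: a_4=5, p_4 = 5*67 + 20 = 355, q_4 = 5*10 + 3 = 53.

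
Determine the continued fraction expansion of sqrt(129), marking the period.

[11; (2, 1, 3, 1, 6, 1, 3, 1, 2, 22)]

Write x_i = (sqrt(129) + m_i)/d_i with (m_0, d_0) = (0, 1). a_0 = floor(sqrt(129)) = 11, since 11^2 = 121 <= 129 < 144 = 12^2.
Iterate m_{i+1} = d_i*a_i - m_i, d_{i+1} = (129 - m_{i+1}^2)/d_i, a_{i+1} = floor((a_0 + m_{i+1})/d_{i+1}):
  m_1 = 1*11 - 0 = 11, d_1 = (129 - 11^2)/1 = 8/1 = 8, a_1 = floor((11 + 11)/8) = 2.
  m_2 = 8*2 - 11 = 5, d_2 = (129 - 5^2)/8 = 104/8 = 13, a_2 = floor((11 + 5)/13) = 1.
  m_3 = 13*1 - 5 = 8, d_3 = (129 - 8^2)/13 = 65/13 = 5, a_3 = floor((11 + 8)/5) = 3.
  m_4 = 5*3 - 8 = 7, d_4 = (129 - 7^2)/5 = 80/5 = 16, a_4 = floor((11 + 7)/16) = 1.
  m_5 = 16*1 - 7 = 9, d_5 = (129 - 9^2)/16 = 48/16 = 3, a_5 = floor((11 + 9)/3) = 6.
  m_6 = 3*6 - 9 = 9, d_6 = (129 - 9^2)/3 = 48/3 = 16, a_6 = floor((11 + 9)/16) = 1.
  m_7 = 16*1 - 9 = 7, d_7 = (129 - 7^2)/16 = 80/16 = 5, a_7 = floor((11 + 7)/5) = 3.
  m_8 = 5*3 - 7 = 8, d_8 = (129 - 8^2)/5 = 65/5 = 13, a_8 = floor((11 + 8)/13) = 1.
  m_9 = 13*1 - 8 = 5, d_9 = (129 - 5^2)/13 = 104/13 = 8, a_9 = floor((11 + 5)/8) = 2.
  m_10 = 8*2 - 5 = 11, d_10 = (129 - 11^2)/8 = 8/8 = 1, a_10 = floor((11 + 11)/1) = 22.
  m_11 = 1*22 - 11 = 11, d_11 = (129 - 11^2)/1 = 8/1 = 8: (m_11, d_11) = (m_1, d_1) = (11, 8), so from here the quotients repeat a_1, ..., a_10; the period length is 10.
Hence the expansion of sqrt(129) is a_0 = 11 followed by the repeating block 2, 1, 3, 1, 6, 1, 3, 1, 2, 22 (period 10).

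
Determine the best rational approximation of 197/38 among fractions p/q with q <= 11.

Expand x = 197/38 as a continued fraction with the Euclidean algorithm:
  197 = 5*38 + 7, so a_0 = 5.
  38 = 5*7 + 3, so a_1 = 5.
  7 = 2*3 + 1, so a_2 = 2.
  3 = 3*1 + 0, so a_3 = 3.
so x = [5; 5, 2, 3].
Convergents (p_i = a_i*p_{i-1} + p_{i-2}, q_i = a_i*q_{i-1} + q_{i-2} with p_{-2}=0, p_{-1}=1, q_{-2}=1, q_{-1}=0), until the denominator exceeds 11:
  i=0: a_0=5, p_0 = 5*1 + 0 = 5, q_0 = 5*0 + 1 = 1.
  i=1: a_1=5, p_1 = 5*5 + 1 = 26, q_1 = 5*1 + 0 = 5.
  i=2: a_2=2, p_2 = 2*26 + 5 = 57, q_2 = 2*5 + 1 = 11.
  i=3: a_3=3, p_3 = 3*57 + 26 = 197, q_3 = 3*11 + 5 = 38.
q_3 = 38 > 11, so the last convergent with denominator <= 11 is p_2/q_2 = 57/11.
The closest fraction with denominator <= 11 is either p_2/q_2 or the intermediate fraction (k*p_2 + p_1)/(k*q_2 + q_1) with the largest k >= 1 whose denominator stays <= 11; these approach x as k grows, and every other convergent or intermediate fraction in range is farther away.
Largest k: floor((11 - q_1)/q_2) = floor((11 - 5)/11) = 0.
Since k = 0, no intermediate fraction beyond p_2/q_2 has denominator <= 11, so the convergent 57/11 is the closest (its error is |197*11 - 57*38|/(38*11) = 1/418).

57/11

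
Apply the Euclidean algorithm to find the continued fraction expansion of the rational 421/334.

Run the Euclidean algorithm on 421 and 334; the successive quotients are the partial quotients a_0, a_1, ... (each step inverts the fractional part left over by the previous one):
  421 = 1*334 + 87, so a_0 = 1.
  334 = 3*87 + 73, so a_1 = 3.
  87 = 1*73 + 14, so a_2 = 1.
  73 = 5*14 + 3, so a_3 = 5.
  14 = 4*3 + 2, so a_4 = 4.
  3 = 1*2 + 1, so a_5 = 1.
  2 = 2*1 + 0, so a_6 = 2.
The remainder reaches 0 after 7 divisions, so the expansion has 7 partial quotients, read off in order.

[1; 3, 1, 5, 4, 1, 2]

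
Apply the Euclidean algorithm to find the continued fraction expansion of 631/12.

[52; 1, 1, 2, 2]

Run the Euclidean algorithm on 631 and 12; the successive quotients are the partial quotients a_0, a_1, ... (each step inverts the fractional part left over by the previous one):
  631 = 52*12 + 7, so a_0 = 52.
  12 = 1*7 + 5, so a_1 = 1.
  7 = 1*5 + 2, so a_2 = 1.
  5 = 2*2 + 1, so a_3 = 2.
  2 = 2*1 + 0, so a_4 = 2.
The remainder reaches 0 after 5 divisions, so the expansion has 5 partial quotients, read off in order.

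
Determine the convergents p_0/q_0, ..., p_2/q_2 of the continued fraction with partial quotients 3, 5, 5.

Using the convergent recurrence p_i = a_i*p_{i-1} + p_{i-2}, q_i = a_i*q_{i-1} + q_{i-2} with p_{-2}=0, p_{-1}=1, q_{-2}=1, q_{-1}=0:
  i=0: a_0=3, p_0 = 3*1 + 0 = 3, q_0 = 3*0 + 1 = 1.
  i=1: a_1=5, p_1 = 5*3 + 1 = 16, q_1 = 5*1 + 0 = 5.
  i=2: a_2=5, p_2 = 5*16 + 3 = 83, q_2 = 5*5 + 1 = 26.

3/1, 16/5, 83/26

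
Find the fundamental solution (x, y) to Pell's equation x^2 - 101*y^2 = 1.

First expand sqrt(101) as a continued fraction. With x_i = (sqrt(101) + m_i)/d_i and (m_0, d_0) = (0, 1): a_0 = floor(sqrt(101)) = 10, since 10^2 = 100 <= 101 < 121 = 11^2.
Iterate m_{i+1} = d_i*a_i - m_i, d_{i+1} = (101 - m_{i+1}^2)/d_i, a_{i+1} = floor((a_0 + m_{i+1})/d_{i+1}):
  m_1 = 1*10 - 0 = 10, d_1 = (101 - 10^2)/1 = 1/1 = 1, a_1 = floor((10 + 10)/1) = 20.
  m_2 = 1*20 - 10 = 10, d_2 = (101 - 10^2)/1 = 1/1 = 1: (m_2, d_2) = (m_1, d_1) = (10, 1), so from here the quotient a_1 repeats; the period length is 1.
So sqrt(101) = [10; (20)] with period length k = 1.
k is odd, so (p_{k-1}, q_{k-1}) only solves x^2 - 101y^2 = -1 and the fundamental solution of x^2 - 101y^2 = 1 is (p_{2k-1}, q_{2k-1}) = (p_1, q_1); compute convergents through index 1, running through the period twice.
Convergents (p_i = a_i*p_{i-1} + p_{i-2}, q_i = a_i*q_{i-1} + q_{i-2} with p_{-2}=0, p_{-1}=1, q_{-2}=1, q_{-1}=0):
  i=0: a_0=10, p_0 = 10*1 + 0 = 10, q_0 = 10*0 + 1 = 1.
  i=1: a_1=20, p_1 = 20*10 + 1 = 201, q_1 = 20*1 + 0 = 20.
Indeed p_0^2 - 101*q_0^2 = 100 - 101 = -1, not +1.
Check: 201^2 - 101*20^2 = 40401 - 40400 = 1, so (x, y) = (201, 20) solves the equation, and by the theorem it is the least positive solution.

(x, y) = (201, 20)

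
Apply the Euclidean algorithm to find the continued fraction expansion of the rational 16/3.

[5; 3]

Run the Euclidean algorithm on 16 and 3; the successive quotients are the partial quotients a_0, a_1, ... (each step inverts the fractional part left over by the previous one):
  16 = 5*3 + 1, so a_0 = 5.
  3 = 3*1 + 0, so a_1 = 3.
The remainder reaches 0 after 2 divisions, so the expansion has 2 partial quotients, read off in order.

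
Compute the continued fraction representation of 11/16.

[0; 1, 2, 5]

Run the Euclidean algorithm on 11 and 16; the successive quotients are the partial quotients a_0, a_1, ... (each step inverts the fractional part left over by the previous one):
  11 = 0*16 + 11, so a_0 = 0.
  16 = 1*11 + 5, so a_1 = 1.
  11 = 2*5 + 1, so a_2 = 2.
  5 = 5*1 + 0, so a_3 = 5.
The remainder reaches 0 after 4 divisions, so the expansion has 4 partial quotients, read off in order.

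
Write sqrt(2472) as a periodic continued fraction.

Write x_i = (sqrt(2472) + m_i)/d_i with (m_0, d_0) = (0, 1). a_0 = floor(sqrt(2472)) = 49, since 49^2 = 2401 <= 2472 < 2500 = 50^2.
Iterate m_{i+1} = d_i*a_i - m_i, d_{i+1} = (2472 - m_{i+1}^2)/d_i, a_{i+1} = floor((a_0 + m_{i+1})/d_{i+1}):
  m_1 = 1*49 - 0 = 49, d_1 = (2472 - 49^2)/1 = 71/1 = 71, a_1 = floor((49 + 49)/71) = 1.
  m_2 = 71*1 - 49 = 22, d_2 = (2472 - 22^2)/71 = 1988/71 = 28, a_2 = floor((49 + 22)/28) = 2.
  m_3 = 28*2 - 22 = 34, d_3 = (2472 - 34^2)/28 = 1316/28 = 47, a_3 = floor((49 + 34)/47) = 1.
  m_4 = 47*1 - 34 = 13, d_4 = (2472 - 13^2)/47 = 2303/47 = 49, a_4 = floor((49 + 13)/49) = 1.
  m_5 = 49*1 - 13 = 36, d_5 = (2472 - 36^2)/49 = 1176/49 = 24, a_5 = floor((49 + 36)/24) = 3.
  m_6 = 24*3 - 36 = 36, d_6 = (2472 - 36^2)/24 = 1176/24 = 49, a_6 = floor((49 + 36)/49) = 1.
  m_7 = 49*1 - 36 = 13, d_7 = (2472 - 13^2)/49 = 2303/49 = 47, a_7 = floor((49 + 13)/47) = 1.
  m_8 = 47*1 - 13 = 34, d_8 = (2472 - 34^2)/47 = 1316/47 = 28, a_8 = floor((49 + 34)/28) = 2.
  m_9 = 28*2 - 34 = 22, d_9 = (2472 - 22^2)/28 = 1988/28 = 71, a_9 = floor((49 + 22)/71) = 1.
  m_10 = 71*1 - 22 = 49, d_10 = (2472 - 49^2)/71 = 71/71 = 1, a_10 = floor((49 + 49)/1) = 98.
  m_11 = 1*98 - 49 = 49, d_11 = (2472 - 49^2)/1 = 71/1 = 71: (m_11, d_11) = (m_1, d_1) = (49, 71), so from here the quotients repeat a_1, ..., a_10; the period length is 10.
Hence the expansion of sqrt(2472) is a_0 = 49 followed by the repeating block 1, 2, 1, 1, 3, 1, 1, 2, 1, 98 (period 10).

[49; (1, 2, 1, 1, 3, 1, 1, 2, 1, 98)]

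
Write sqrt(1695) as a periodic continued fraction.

Write x_i = (sqrt(1695) + m_i)/d_i with (m_0, d_0) = (0, 1). a_0 = floor(sqrt(1695)) = 41, since 41^2 = 1681 <= 1695 < 1764 = 42^2.
Iterate m_{i+1} = d_i*a_i - m_i, d_{i+1} = (1695 - m_{i+1}^2)/d_i, a_{i+1} = floor((a_0 + m_{i+1})/d_{i+1}):
  m_1 = 1*41 - 0 = 41, d_1 = (1695 - 41^2)/1 = 14/1 = 14, a_1 = floor((41 + 41)/14) = 5.
  m_2 = 14*5 - 41 = 29, d_2 = (1695 - 29^2)/14 = 854/14 = 61, a_2 = floor((41 + 29)/61) = 1.
  m_3 = 61*1 - 29 = 32, d_3 = (1695 - 32^2)/61 = 671/61 = 11, a_3 = floor((41 + 32)/11) = 6.
  m_4 = 11*6 - 32 = 34, d_4 = (1695 - 34^2)/11 = 539/11 = 49, a_4 = floor((41 + 34)/49) = 1.
  m_5 = 49*1 - 34 = 15, d_5 = (1695 - 15^2)/49 = 1470/49 = 30, a_5 = floor((41 + 15)/30) = 1.
  m_6 = 30*1 - 15 = 15, d_6 = (1695 - 15^2)/30 = 1470/30 = 49, a_6 = floor((41 + 15)/49) = 1.
  m_7 = 49*1 - 15 = 34, d_7 = (1695 - 34^2)/49 = 539/49 = 11, a_7 = floor((41 + 34)/11) = 6.
  m_8 = 11*6 - 34 = 32, d_8 = (1695 - 32^2)/11 = 671/11 = 61, a_8 = floor((41 + 32)/61) = 1.
  m_9 = 61*1 - 32 = 29, d_9 = (1695 - 29^2)/61 = 854/61 = 14, a_9 = floor((41 + 29)/14) = 5.
  m_10 = 14*5 - 29 = 41, d_10 = (1695 - 41^2)/14 = 14/14 = 1, a_10 = floor((41 + 41)/1) = 82.
  m_11 = 1*82 - 41 = 41, d_11 = (1695 - 41^2)/1 = 14/1 = 14: (m_11, d_11) = (m_1, d_1) = (41, 14), so from here the quotients repeat a_1, ..., a_10; the period length is 10.
Hence the expansion of sqrt(1695) is a_0 = 41 followed by the repeating block 5, 1, 6, 1, 1, 1, 6, 1, 5, 82 (period 10).

[41; (5, 1, 6, 1, 1, 1, 6, 1, 5, 82)]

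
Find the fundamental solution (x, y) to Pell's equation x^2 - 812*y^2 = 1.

First expand sqrt(812) as a continued fraction. With x_i = (sqrt(812) + m_i)/d_i and (m_0, d_0) = (0, 1): a_0 = floor(sqrt(812)) = 28, since 28^2 = 784 <= 812 < 841 = 29^2.
Iterate m_{i+1} = d_i*a_i - m_i, d_{i+1} = (812 - m_{i+1}^2)/d_i, a_{i+1} = floor((a_0 + m_{i+1})/d_{i+1}):
  m_1 = 1*28 - 0 = 28, d_1 = (812 - 28^2)/1 = 28/1 = 28, a_1 = floor((28 + 28)/28) = 2.
  m_2 = 28*2 - 28 = 28, d_2 = (812 - 28^2)/28 = 28/28 = 1, a_2 = floor((28 + 28)/1) = 56.
  m_3 = 1*56 - 28 = 28, d_3 = (812 - 28^2)/1 = 28/1 = 28: (m_3, d_3) = (m_1, d_1) = (28, 28), so from here the quotients repeat a_1, a_2; the period length is 2.
So sqrt(812) = [28; (2, 56)] with period length k = 2.
k is even, so the fundamental solution of x^2 - 812y^2 = 1 is (p_{k-1}, q_{k-1}) = (p_1, q_1); compute convergents through index 1.
Convergents (p_i = a_i*p_{i-1} + p_{i-2}, q_i = a_i*q_{i-1} + q_{i-2} with p_{-2}=0, p_{-1}=1, q_{-2}=1, q_{-1}=0):
  i=0: a_0=28, p_0 = 28*1 + 0 = 28, q_0 = 28*0 + 1 = 1.
  i=1: a_1=2, p_1 = 2*28 + 1 = 57, q_1 = 2*1 + 0 = 2.
Check: 57^2 - 812*2^2 = 3249 - 3248 = 1, so (x, y) = (57, 2) solves the equation, and by the theorem it is the least positive solution.

(x, y) = (57, 2)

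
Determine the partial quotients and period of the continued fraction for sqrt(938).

Write x_i = (sqrt(938) + m_i)/d_i with (m_0, d_0) = (0, 1). a_0 = floor(sqrt(938)) = 30, since 30^2 = 900 <= 938 < 961 = 31^2.
Iterate m_{i+1} = d_i*a_i - m_i, d_{i+1} = (938 - m_{i+1}^2)/d_i, a_{i+1} = floor((a_0 + m_{i+1})/d_{i+1}):
  m_1 = 1*30 - 0 = 30, d_1 = (938 - 30^2)/1 = 38/1 = 38, a_1 = floor((30 + 30)/38) = 1.
  m_2 = 38*1 - 30 = 8, d_2 = (938 - 8^2)/38 = 874/38 = 23, a_2 = floor((30 + 8)/23) = 1.
  m_3 = 23*1 - 8 = 15, d_3 = (938 - 15^2)/23 = 713/23 = 31, a_3 = floor((30 + 15)/31) = 1.
  m_4 = 31*1 - 15 = 16, d_4 = (938 - 16^2)/31 = 682/31 = 22, a_4 = floor((30 + 16)/22) = 2.
  m_5 = 22*2 - 16 = 28, d_5 = (938 - 28^2)/22 = 154/22 = 7, a_5 = floor((30 + 28)/7) = 8.
  m_6 = 7*8 - 28 = 28, d_6 = (938 - 28^2)/7 = 154/7 = 22, a_6 = floor((30 + 28)/22) = 2.
  m_7 = 22*2 - 28 = 16, d_7 = (938 - 16^2)/22 = 682/22 = 31, a_7 = floor((30 + 16)/31) = 1.
  m_8 = 31*1 - 16 = 15, d_8 = (938 - 15^2)/31 = 713/31 = 23, a_8 = floor((30 + 15)/23) = 1.
  m_9 = 23*1 - 15 = 8, d_9 = (938 - 8^2)/23 = 874/23 = 38, a_9 = floor((30 + 8)/38) = 1.
  m_10 = 38*1 - 8 = 30, d_10 = (938 - 30^2)/38 = 38/38 = 1, a_10 = floor((30 + 30)/1) = 60.
  m_11 = 1*60 - 30 = 30, d_11 = (938 - 30^2)/1 = 38/1 = 38: (m_11, d_11) = (m_1, d_1) = (30, 38), so from here the quotients repeat a_1, ..., a_10; the period length is 10.
Hence the expansion of sqrt(938) is a_0 = 30 followed by the repeating block 1, 1, 1, 2, 8, 2, 1, 1, 1, 60 (period 10).

[30; (1, 1, 1, 2, 8, 2, 1, 1, 1, 60)]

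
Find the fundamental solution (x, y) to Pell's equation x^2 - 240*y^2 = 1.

First expand sqrt(240) as a continued fraction. With x_i = (sqrt(240) + m_i)/d_i and (m_0, d_0) = (0, 1): a_0 = floor(sqrt(240)) = 15, since 15^2 = 225 <= 240 < 256 = 16^2.
Iterate m_{i+1} = d_i*a_i - m_i, d_{i+1} = (240 - m_{i+1}^2)/d_i, a_{i+1} = floor((a_0 + m_{i+1})/d_{i+1}):
  m_1 = 1*15 - 0 = 15, d_1 = (240 - 15^2)/1 = 15/1 = 15, a_1 = floor((15 + 15)/15) = 2.
  m_2 = 15*2 - 15 = 15, d_2 = (240 - 15^2)/15 = 15/15 = 1, a_2 = floor((15 + 15)/1) = 30.
  m_3 = 1*30 - 15 = 15, d_3 = (240 - 15^2)/1 = 15/1 = 15: (m_3, d_3) = (m_1, d_1) = (15, 15), so from here the quotients repeat a_1, a_2; the period length is 2.
So sqrt(240) = [15; (2, 30)] with period length k = 2.
k is even, so the fundamental solution of x^2 - 240y^2 = 1 is (p_{k-1}, q_{k-1}) = (p_1, q_1); compute convergents through index 1.
Convergents (p_i = a_i*p_{i-1} + p_{i-2}, q_i = a_i*q_{i-1} + q_{i-2} with p_{-2}=0, p_{-1}=1, q_{-2}=1, q_{-1}=0):
  i=0: a_0=15, p_0 = 15*1 + 0 = 15, q_0 = 15*0 + 1 = 1.
  i=1: a_1=2, p_1 = 2*15 + 1 = 31, q_1 = 2*1 + 0 = 2.
Check: 31^2 - 240*2^2 = 961 - 960 = 1, so (x, y) = (31, 2) solves the equation, and by the theorem it is the least positive solution.

(x, y) = (31, 2)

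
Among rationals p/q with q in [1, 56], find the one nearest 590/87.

373/55

Expand x = 590/87 as a continued fraction with the Euclidean algorithm:
  590 = 6*87 + 68, so a_0 = 6.
  87 = 1*68 + 19, so a_1 = 1.
  68 = 3*19 + 11, so a_2 = 3.
  19 = 1*11 + 8, so a_3 = 1.
  11 = 1*8 + 3, so a_4 = 1.
  8 = 2*3 + 2, so a_5 = 2.
  3 = 1*2 + 1, so a_6 = 1.
  2 = 2*1 + 0, so a_7 = 2.
so x = [6; 1, 3, 1, 1, 2, 1, 2].
Convergents (p_i = a_i*p_{i-1} + p_{i-2}, q_i = a_i*q_{i-1} + q_{i-2} with p_{-2}=0, p_{-1}=1, q_{-2}=1, q_{-1}=0), until the denominator exceeds 56:
  i=0: a_0=6, p_0 = 6*1 + 0 = 6, q_0 = 6*0 + 1 = 1.
  i=1: a_1=1, p_1 = 1*6 + 1 = 7, q_1 = 1*1 + 0 = 1.
  i=2: a_2=3, p_2 = 3*7 + 6 = 27, q_2 = 3*1 + 1 = 4.
  i=3: a_3=1, p_3 = 1*27 + 7 = 34, q_3 = 1*4 + 1 = 5.
  i=4: a_4=1, p_4 = 1*34 + 27 = 61, q_4 = 1*5 + 4 = 9.
  i=5: a_5=2, p_5 = 2*61 + 34 = 156, q_5 = 2*9 + 5 = 23.
  i=6: a_6=1, p_6 = 1*156 + 61 = 217, q_6 = 1*23 + 9 = 32.
  i=7: a_7=2, p_7 = 2*217 + 156 = 590, q_7 = 2*32 + 23 = 87.
q_7 = 87 > 56, so the last convergent with denominator <= 56 is p_6/q_6 = 217/32.
The closest fraction with denominator <= 56 is either p_6/q_6 or the intermediate fraction (k*p_6 + p_5)/(k*q_6 + q_5) with the largest k >= 1 whose denominator stays <= 56; these approach x as k grows, and every other convergent or intermediate fraction in range is farther away.
Largest k: floor((56 - q_5)/q_6) = floor((56 - 23)/32) = 1.
That gives (1*217 + 156)/(1*32 + 23) = 373/55.
Compare the errors: |x - 217/32| = |590*32 - 217*87|/(87*32) = 1/2784, and |x - 373/55| = |590*55 - 373*87|/(87*55) = 1/4785.
Cross-multiplying, 1*2784 = 2784 < 4785 = 1*4785, so 1/4785 is smaller: the intermediate fraction 373/55 is closer to x than 217/32.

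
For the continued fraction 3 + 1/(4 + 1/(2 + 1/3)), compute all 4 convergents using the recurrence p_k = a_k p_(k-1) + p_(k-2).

Using the convergent recurrence p_i = a_i*p_{i-1} + p_{i-2}, q_i = a_i*q_{i-1} + q_{i-2} with p_{-2}=0, p_{-1}=1, q_{-2}=1, q_{-1}=0:
  i=0: a_0=3, p_0 = 3*1 + 0 = 3, q_0 = 3*0 + 1 = 1.
  i=1: a_1=4, p_1 = 4*3 + 1 = 13, q_1 = 4*1 + 0 = 4.
  i=2: a_2=2, p_2 = 2*13 + 3 = 29, q_2 = 2*4 + 1 = 9.
  i=3: a_3=3, p_3 = 3*29 + 13 = 100, q_3 = 3*9 + 4 = 31.

3/1, 13/4, 29/9, 100/31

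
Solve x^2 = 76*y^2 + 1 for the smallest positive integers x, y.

(x, y) = (57799, 6630)

First expand sqrt(76) as a continued fraction. With x_i = (sqrt(76) + m_i)/d_i and (m_0, d_0) = (0, 1): a_0 = floor(sqrt(76)) = 8, since 8^2 = 64 <= 76 < 81 = 9^2.
Iterate m_{i+1} = d_i*a_i - m_i, d_{i+1} = (76 - m_{i+1}^2)/d_i, a_{i+1} = floor((a_0 + m_{i+1})/d_{i+1}):
  m_1 = 1*8 - 0 = 8, d_1 = (76 - 8^2)/1 = 12/1 = 12, a_1 = floor((8 + 8)/12) = 1.
  m_2 = 12*1 - 8 = 4, d_2 = (76 - 4^2)/12 = 60/12 = 5, a_2 = floor((8 + 4)/5) = 2.
  m_3 = 5*2 - 4 = 6, d_3 = (76 - 6^2)/5 = 40/5 = 8, a_3 = floor((8 + 6)/8) = 1.
  m_4 = 8*1 - 6 = 2, d_4 = (76 - 2^2)/8 = 72/8 = 9, a_4 = floor((8 + 2)/9) = 1.
  m_5 = 9*1 - 2 = 7, d_5 = (76 - 7^2)/9 = 27/9 = 3, a_5 = floor((8 + 7)/3) = 5.
  m_6 = 3*5 - 7 = 8, d_6 = (76 - 8^2)/3 = 12/3 = 4, a_6 = floor((8 + 8)/4) = 4.
  m_7 = 4*4 - 8 = 8, d_7 = (76 - 8^2)/4 = 12/4 = 3, a_7 = floor((8 + 8)/3) = 5.
  m_8 = 3*5 - 8 = 7, d_8 = (76 - 7^2)/3 = 27/3 = 9, a_8 = floor((8 + 7)/9) = 1.
  m_9 = 9*1 - 7 = 2, d_9 = (76 - 2^2)/9 = 72/9 = 8, a_9 = floor((8 + 2)/8) = 1.
  m_10 = 8*1 - 2 = 6, d_10 = (76 - 6^2)/8 = 40/8 = 5, a_10 = floor((8 + 6)/5) = 2.
  m_11 = 5*2 - 6 = 4, d_11 = (76 - 4^2)/5 = 60/5 = 12, a_11 = floor((8 + 4)/12) = 1.
  m_12 = 12*1 - 4 = 8, d_12 = (76 - 8^2)/12 = 12/12 = 1, a_12 = floor((8 + 8)/1) = 16.
  m_13 = 1*16 - 8 = 8, d_13 = (76 - 8^2)/1 = 12/1 = 12: (m_13, d_13) = (m_1, d_1) = (8, 12), so from here the quotients repeat a_1, ..., a_12; the period length is 12.
So sqrt(76) = [8; (1, 2, 1, 1, 5, 4, 5, 1, 1, 2, 1, 16)] with period length k = 12.
k is even, so the fundamental solution of x^2 - 76y^2 = 1 is (p_{k-1}, q_{k-1}) = (p_11, q_11); compute convergents through index 11.
Convergents (p_i = a_i*p_{i-1} + p_{i-2}, q_i = a_i*q_{i-1} + q_{i-2} with p_{-2}=0, p_{-1}=1, q_{-2}=1, q_{-1}=0):
  i=0: a_0=8, p_0 = 8*1 + 0 = 8, q_0 = 8*0 + 1 = 1.
  i=1: a_1=1, p_1 = 1*8 + 1 = 9, q_1 = 1*1 + 0 = 1.
  i=2: a_2=2, p_2 = 2*9 + 8 = 26, q_2 = 2*1 + 1 = 3.
  i=3: a_3=1, p_3 = 1*26 + 9 = 35, q_3 = 1*3 + 1 = 4.
  i=4: a_4=1, p_4 = 1*35 + 26 = 61, q_4 = 1*4 + 3 = 7.
  i=5: a_5=5, p_5 = 5*61 + 35 = 340, q_5 = 5*7 + 4 = 39.
  i=6: a_6=4, p_6 = 4*340 + 61 = 1421, q_6 = 4*39 + 7 = 163.
  i=7: a_7=5, p_7 = 5*1421 + 340 = 7445, q_7 = 5*163 + 39 = 854.
  i=8: a_8=1, p_8 = 1*7445 + 1421 = 8866, q_8 = 1*854 + 163 = 1017.
  i=9: a_9=1, p_9 = 1*8866 + 7445 = 16311, q_9 = 1*1017 + 854 = 1871.
  i=10: a_10=2, p_10 = 2*16311 + 8866 = 41488, q_10 = 2*1871 + 1017 = 4759.
  i=11: a_11=1, p_11 = 1*41488 + 16311 = 57799, q_11 = 1*4759 + 1871 = 6630.
Check: 57799^2 - 76*6630^2 = 3340724401 - 3340724400 = 1, so (x, y) = (57799, 6630) solves the equation, and by the theorem it is the least positive solution.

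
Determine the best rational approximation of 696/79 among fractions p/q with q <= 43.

185/21

Expand x = 696/79 as a continued fraction with the Euclidean algorithm:
  696 = 8*79 + 64, so a_0 = 8.
  79 = 1*64 + 15, so a_1 = 1.
  64 = 4*15 + 4, so a_2 = 4.
  15 = 3*4 + 3, so a_3 = 3.
  4 = 1*3 + 1, so a_4 = 1.
  3 = 3*1 + 0, so a_5 = 3.
so x = [8; 1, 4, 3, 1, 3].
Convergents (p_i = a_i*p_{i-1} + p_{i-2}, q_i = a_i*q_{i-1} + q_{i-2} with p_{-2}=0, p_{-1}=1, q_{-2}=1, q_{-1}=0), until the denominator exceeds 43:
  i=0: a_0=8, p_0 = 8*1 + 0 = 8, q_0 = 8*0 + 1 = 1.
  i=1: a_1=1, p_1 = 1*8 + 1 = 9, q_1 = 1*1 + 0 = 1.
  i=2: a_2=4, p_2 = 4*9 + 8 = 44, q_2 = 4*1 + 1 = 5.
  i=3: a_3=3, p_3 = 3*44 + 9 = 141, q_3 = 3*5 + 1 = 16.
  i=4: a_4=1, p_4 = 1*141 + 44 = 185, q_4 = 1*16 + 5 = 21.
  i=5: a_5=3, p_5 = 3*185 + 141 = 696, q_5 = 3*21 + 16 = 79.
q_5 = 79 > 43, so the last convergent with denominator <= 43 is p_4/q_4 = 185/21.
The closest fraction with denominator <= 43 is either p_4/q_4 or the intermediate fraction (k*p_4 + p_3)/(k*q_4 + q_3) with the largest k >= 1 whose denominator stays <= 43; these approach x as k grows, and every other convergent or intermediate fraction in range is farther away.
Largest k: floor((43 - q_3)/q_4) = floor((43 - 16)/21) = 1.
That gives (1*185 + 141)/(1*21 + 16) = 326/37.
Compare the errors: |x - 185/21| = |696*21 - 185*79|/(79*21) = 1/1659, and |x - 326/37| = |696*37 - 326*79|/(79*37) = 2/2923.
Cross-multiplying, 1*2923 = 2923 < 3318 = 2*1659, so 1/1659 is smaller: the convergent 185/21 is closer to x than 326/37.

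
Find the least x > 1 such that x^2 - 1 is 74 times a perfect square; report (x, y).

First expand sqrt(74) as a continued fraction. With x_i = (sqrt(74) + m_i)/d_i and (m_0, d_0) = (0, 1): a_0 = floor(sqrt(74)) = 8, since 8^2 = 64 <= 74 < 81 = 9^2.
Iterate m_{i+1} = d_i*a_i - m_i, d_{i+1} = (74 - m_{i+1}^2)/d_i, a_{i+1} = floor((a_0 + m_{i+1})/d_{i+1}):
  m_1 = 1*8 - 0 = 8, d_1 = (74 - 8^2)/1 = 10/1 = 10, a_1 = floor((8 + 8)/10) = 1.
  m_2 = 10*1 - 8 = 2, d_2 = (74 - 2^2)/10 = 70/10 = 7, a_2 = floor((8 + 2)/7) = 1.
  m_3 = 7*1 - 2 = 5, d_3 = (74 - 5^2)/7 = 49/7 = 7, a_3 = floor((8 + 5)/7) = 1.
  m_4 = 7*1 - 5 = 2, d_4 = (74 - 2^2)/7 = 70/7 = 10, a_4 = floor((8 + 2)/10) = 1.
  m_5 = 10*1 - 2 = 8, d_5 = (74 - 8^2)/10 = 10/10 = 1, a_5 = floor((8 + 8)/1) = 16.
  m_6 = 1*16 - 8 = 8, d_6 = (74 - 8^2)/1 = 10/1 = 10: (m_6, d_6) = (m_1, d_1) = (8, 10), so from here the quotients repeat a_1, ..., a_5; the period length is 5.
So sqrt(74) = [8; (1, 1, 1, 1, 16)] with period length k = 5.
k is odd, so (p_{k-1}, q_{k-1}) only solves x^2 - 74y^2 = -1 and the fundamental solution of x^2 - 74y^2 = 1 is (p_{2k-1}, q_{2k-1}) = (p_9, q_9); compute convergents through index 9, running through the period twice.
Convergents (p_i = a_i*p_{i-1} + p_{i-2}, q_i = a_i*q_{i-1} + q_{i-2} with p_{-2}=0, p_{-1}=1, q_{-2}=1, q_{-1}=0):
  i=0: a_0=8, p_0 = 8*1 + 0 = 8, q_0 = 8*0 + 1 = 1.
  i=1: a_1=1, p_1 = 1*8 + 1 = 9, q_1 = 1*1 + 0 = 1.
  i=2: a_2=1, p_2 = 1*9 + 8 = 17, q_2 = 1*1 + 1 = 2.
  i=3: a_3=1, p_3 = 1*17 + 9 = 26, q_3 = 1*2 + 1 = 3.
  i=4: a_4=1, p_4 = 1*26 + 17 = 43, q_4 = 1*3 + 2 = 5.
  i=5: a_5=16, p_5 = 16*43 + 26 = 714, q_5 = 16*5 + 3 = 83.
  i=6: a_6=1, p_6 = 1*714 + 43 = 757, q_6 = 1*83 + 5 = 88.
  i=7: a_7=1, p_7 = 1*757 + 714 = 1471, q_7 = 1*88 + 83 = 171.
  i=8: a_8=1, p_8 = 1*1471 + 757 = 2228, q_8 = 1*171 + 88 = 259.
  i=9: a_9=1, p_9 = 1*2228 + 1471 = 3699, q_9 = 1*259 + 171 = 430.
Indeed p_4^2 - 74*q_4^2 = 1849 - 1850 = -1, not +1.
Check: 3699^2 - 74*430^2 = 13682601 - 13682600 = 1, so (x, y) = (3699, 430) solves the equation, and by the theorem it is the least positive solution.

(x, y) = (3699, 430)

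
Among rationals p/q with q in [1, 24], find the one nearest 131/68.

Expand x = 131/68 as a continued fraction with the Euclidean algorithm:
  131 = 1*68 + 63, so a_0 = 1.
  68 = 1*63 + 5, so a_1 = 1.
  63 = 12*5 + 3, so a_2 = 12.
  5 = 1*3 + 2, so a_3 = 1.
  3 = 1*2 + 1, so a_4 = 1.
  2 = 2*1 + 0, so a_5 = 2.
so x = [1; 1, 12, 1, 1, 2].
Convergents (p_i = a_i*p_{i-1} + p_{i-2}, q_i = a_i*q_{i-1} + q_{i-2} with p_{-2}=0, p_{-1}=1, q_{-2}=1, q_{-1}=0), until the denominator exceeds 24:
  i=0: a_0=1, p_0 = 1*1 + 0 = 1, q_0 = 1*0 + 1 = 1.
  i=1: a_1=1, p_1 = 1*1 + 1 = 2, q_1 = 1*1 + 0 = 1.
  i=2: a_2=12, p_2 = 12*2 + 1 = 25, q_2 = 12*1 + 1 = 13.
  i=3: a_3=1, p_3 = 1*25 + 2 = 27, q_3 = 1*13 + 1 = 14.
  i=4: a_4=1, p_4 = 1*27 + 25 = 52, q_4 = 1*14 + 13 = 27.
q_4 = 27 > 24, so the last convergent with denominator <= 24 is p_3/q_3 = 27/14.
The closest fraction with denominator <= 24 is either p_3/q_3 or the intermediate fraction (k*p_3 + p_2)/(k*q_3 + q_2) with the largest k >= 1 whose denominator stays <= 24; these approach x as k grows, and every other convergent or intermediate fraction in range is farther away.
Largest k: floor((24 - q_2)/q_3) = floor((24 - 13)/14) = 0.
Since k = 0, no intermediate fraction beyond p_3/q_3 has denominator <= 24, so the convergent 27/14 is the closest (its error is |131*14 - 27*68|/(68*14) = 2/952).

27/14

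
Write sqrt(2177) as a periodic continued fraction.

Write x_i = (sqrt(2177) + m_i)/d_i with (m_0, d_0) = (0, 1). a_0 = floor(sqrt(2177)) = 46, since 46^2 = 2116 <= 2177 < 2209 = 47^2.
Iterate m_{i+1} = d_i*a_i - m_i, d_{i+1} = (2177 - m_{i+1}^2)/d_i, a_{i+1} = floor((a_0 + m_{i+1})/d_{i+1}):
  m_1 = 1*46 - 0 = 46, d_1 = (2177 - 46^2)/1 = 61/1 = 61, a_1 = floor((46 + 46)/61) = 1.
  m_2 = 61*1 - 46 = 15, d_2 = (2177 - 15^2)/61 = 1952/61 = 32, a_2 = floor((46 + 15)/32) = 1.
  m_3 = 32*1 - 15 = 17, d_3 = (2177 - 17^2)/32 = 1888/32 = 59, a_3 = floor((46 + 17)/59) = 1.
  m_4 = 59*1 - 17 = 42, d_4 = (2177 - 42^2)/59 = 413/59 = 7, a_4 = floor((46 + 42)/7) = 12.
  m_5 = 7*12 - 42 = 42, d_5 = (2177 - 42^2)/7 = 413/7 = 59, a_5 = floor((46 + 42)/59) = 1.
  m_6 = 59*1 - 42 = 17, d_6 = (2177 - 17^2)/59 = 1888/59 = 32, a_6 = floor((46 + 17)/32) = 1.
  m_7 = 32*1 - 17 = 15, d_7 = (2177 - 15^2)/32 = 1952/32 = 61, a_7 = floor((46 + 15)/61) = 1.
  m_8 = 61*1 - 15 = 46, d_8 = (2177 - 46^2)/61 = 61/61 = 1, a_8 = floor((46 + 46)/1) = 92.
  m_9 = 1*92 - 46 = 46, d_9 = (2177 - 46^2)/1 = 61/1 = 61: (m_9, d_9) = (m_1, d_1) = (46, 61), so from here the quotients repeat a_1, ..., a_8; the period length is 8.
Hence the expansion of sqrt(2177) is a_0 = 46 followed by the repeating block 1, 1, 1, 12, 1, 1, 1, 92 (period 8).

[46; (1, 1, 1, 12, 1, 1, 1, 92)]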